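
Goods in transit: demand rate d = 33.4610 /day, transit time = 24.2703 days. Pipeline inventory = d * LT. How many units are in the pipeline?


Pipeline = 33.4610 * 24.2703 = 812.1085

812.1085 units


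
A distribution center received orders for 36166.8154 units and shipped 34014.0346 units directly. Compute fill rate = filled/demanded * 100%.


FR = 34014.0346 / 36166.8154 * 100 = 94.0476

94.0476%


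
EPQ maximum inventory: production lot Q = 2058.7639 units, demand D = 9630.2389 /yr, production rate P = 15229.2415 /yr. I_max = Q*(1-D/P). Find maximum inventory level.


D/P = 0.6324
1 - D/P = 0.3676
I_max = 2058.7639 * 0.3676 = 756.9008

756.9008 units


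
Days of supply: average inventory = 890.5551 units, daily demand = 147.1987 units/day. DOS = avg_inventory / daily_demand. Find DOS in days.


DOS = 890.5551 / 147.1987 = 6.0500

6.0500 days


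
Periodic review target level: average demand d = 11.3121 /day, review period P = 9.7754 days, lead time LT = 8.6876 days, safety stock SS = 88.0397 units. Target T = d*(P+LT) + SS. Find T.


P + LT = 18.4630
d*(P+LT) = 11.3121 * 18.4630 = 208.8553
T = 208.8553 + 88.0397 = 296.8950

296.8950 units


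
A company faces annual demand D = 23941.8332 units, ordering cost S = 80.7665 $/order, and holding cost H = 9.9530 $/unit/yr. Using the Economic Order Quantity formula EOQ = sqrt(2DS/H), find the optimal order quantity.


2*D*S = 2 * 23941.8332 * 80.7665 = 3867396.1423
2*D*S/H = 388565.8738
EOQ = sqrt(388565.8738) = 623.3505

623.3505 units


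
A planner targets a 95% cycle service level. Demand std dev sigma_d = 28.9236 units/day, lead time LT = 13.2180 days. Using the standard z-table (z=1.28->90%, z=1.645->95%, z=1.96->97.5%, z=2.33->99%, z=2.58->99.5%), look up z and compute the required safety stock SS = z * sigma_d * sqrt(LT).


From the table, SL = 95% corresponds to z = 1.645
sqrt(LT) = sqrt(13.2180) = 3.6357
SS = 1.645 * 28.9236 * 3.6357 = 172.9821

172.9821 units


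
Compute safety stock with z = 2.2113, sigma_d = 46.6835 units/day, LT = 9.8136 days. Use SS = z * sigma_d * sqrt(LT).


sqrt(LT) = sqrt(9.8136) = 3.1327
SS = 2.2113 * 46.6835 * 3.1327 = 323.3890

323.3890 units


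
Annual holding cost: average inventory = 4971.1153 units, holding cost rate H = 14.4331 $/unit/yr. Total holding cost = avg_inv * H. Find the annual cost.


Cost = 4971.1153 * 14.4331 = 71748.6042

71748.6042 $/yr


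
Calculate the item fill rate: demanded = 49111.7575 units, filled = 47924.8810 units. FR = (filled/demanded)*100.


FR = 47924.8810 / 49111.7575 * 100 = 97.5833

97.5833%


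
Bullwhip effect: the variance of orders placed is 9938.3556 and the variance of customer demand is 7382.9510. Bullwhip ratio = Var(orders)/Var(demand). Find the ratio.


BW = 9938.3556 / 7382.9510 = 1.3461

1.3461


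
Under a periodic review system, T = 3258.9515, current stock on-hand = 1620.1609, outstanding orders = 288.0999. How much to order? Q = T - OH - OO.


Inventory position = OH + OO = 1620.1609 + 288.0999 = 1908.2608
Q = 3258.9515 - 1908.2608 = 1350.6907

1350.6907 units


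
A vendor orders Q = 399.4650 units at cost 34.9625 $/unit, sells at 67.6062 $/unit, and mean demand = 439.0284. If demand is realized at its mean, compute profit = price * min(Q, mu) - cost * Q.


Sales at mu = min(399.4650, 439.0284) = 399.4650
Revenue = 67.6062 * 399.4650 = 27006.3107
Total cost = 34.9625 * 399.4650 = 13966.2951
Profit = 27006.3107 - 13966.2951 = 13040.0156

13040.0156 $


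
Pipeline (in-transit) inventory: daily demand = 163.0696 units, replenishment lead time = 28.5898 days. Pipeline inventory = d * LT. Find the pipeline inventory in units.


Pipeline = 163.0696 * 28.5898 = 4662.1273

4662.1273 units


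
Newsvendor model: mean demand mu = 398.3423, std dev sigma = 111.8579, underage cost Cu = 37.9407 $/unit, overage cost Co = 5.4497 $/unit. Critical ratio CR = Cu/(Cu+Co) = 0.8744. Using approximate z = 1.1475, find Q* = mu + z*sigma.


CR = Cu/(Cu+Co) = 37.9407/(37.9407+5.4497) = 0.8744
z = 1.1475
Q* = 398.3423 + 1.1475 * 111.8579 = 526.6992

526.6992 units


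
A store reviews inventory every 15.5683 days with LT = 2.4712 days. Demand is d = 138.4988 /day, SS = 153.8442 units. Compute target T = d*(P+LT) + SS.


P + LT = 18.0395
d*(P+LT) = 138.4988 * 18.0395 = 2498.4491
T = 2498.4491 + 153.8442 = 2652.2933

2652.2933 units


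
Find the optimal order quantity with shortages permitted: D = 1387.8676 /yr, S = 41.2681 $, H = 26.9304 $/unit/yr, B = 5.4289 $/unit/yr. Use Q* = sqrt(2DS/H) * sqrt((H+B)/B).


sqrt(2DS/H) = 65.2191
sqrt((H+B)/B) = 2.4414
Q* = 65.2191 * 2.4414 = 159.2277

159.2277 units


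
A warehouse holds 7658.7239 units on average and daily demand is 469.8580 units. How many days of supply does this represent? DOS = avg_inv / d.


DOS = 7658.7239 / 469.8580 = 16.3001

16.3001 days


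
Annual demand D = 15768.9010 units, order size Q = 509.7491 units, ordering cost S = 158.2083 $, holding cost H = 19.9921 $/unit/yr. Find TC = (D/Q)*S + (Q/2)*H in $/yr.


Ordering cost = D*S/Q = 4894.1156
Holding cost = Q*H/2 = 5095.4775
TC = 4894.1156 + 5095.4775 = 9989.5931

9989.5931 $/yr


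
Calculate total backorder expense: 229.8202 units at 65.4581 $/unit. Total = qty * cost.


Total = 229.8202 * 65.4581 = 15043.5936

15043.5936 $


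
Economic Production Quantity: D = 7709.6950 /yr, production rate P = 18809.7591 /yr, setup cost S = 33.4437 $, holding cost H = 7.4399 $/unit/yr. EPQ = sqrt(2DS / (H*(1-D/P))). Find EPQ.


1 - D/P = 1 - 0.4099 = 0.5901
H*(1-D/P) = 4.3905
2DS = 515681.4533
EPQ = sqrt(117455.1762) = 342.7173

342.7173 units


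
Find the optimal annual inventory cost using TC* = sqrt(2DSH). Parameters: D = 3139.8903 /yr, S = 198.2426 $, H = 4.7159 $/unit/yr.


2*D*S*H = 5870918.3863
TC* = sqrt(5870918.3863) = 2422.9978

2422.9978 $/yr


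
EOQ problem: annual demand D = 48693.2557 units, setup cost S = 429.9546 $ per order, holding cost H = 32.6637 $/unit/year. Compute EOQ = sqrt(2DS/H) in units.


2*D*S = 2 * 48693.2557 * 429.9546 = 41871778.5544
2*D*S/H = 1281905.5574
EOQ = sqrt(1281905.5574) = 1132.2127

1132.2127 units


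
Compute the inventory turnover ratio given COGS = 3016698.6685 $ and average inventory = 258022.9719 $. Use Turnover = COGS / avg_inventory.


Turnover = 3016698.6685 / 258022.9719 = 11.6916

11.6916


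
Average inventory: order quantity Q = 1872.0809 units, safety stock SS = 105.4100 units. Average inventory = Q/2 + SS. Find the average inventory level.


Q/2 = 936.0404
Avg = 936.0404 + 105.4100 = 1041.4505

1041.4505 units


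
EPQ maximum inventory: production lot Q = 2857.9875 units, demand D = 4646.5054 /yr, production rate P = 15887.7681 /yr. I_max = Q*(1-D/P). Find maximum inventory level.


D/P = 0.2925
1 - D/P = 0.7075
I_max = 2857.9875 * 0.7075 = 2022.1461

2022.1461 units


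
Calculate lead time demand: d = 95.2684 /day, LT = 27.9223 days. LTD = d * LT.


LTD = 95.2684 * 27.9223 = 2660.1128

2660.1128 units


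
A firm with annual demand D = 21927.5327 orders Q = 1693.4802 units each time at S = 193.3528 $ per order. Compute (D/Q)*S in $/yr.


Number of orders = D/Q = 12.9482
Cost = 12.9482 * 193.3528 = 2503.5721

2503.5721 $/yr


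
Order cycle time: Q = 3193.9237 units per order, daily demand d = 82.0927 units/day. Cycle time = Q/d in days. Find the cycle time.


Cycle = 3193.9237 / 82.0927 = 38.9063

38.9063 days


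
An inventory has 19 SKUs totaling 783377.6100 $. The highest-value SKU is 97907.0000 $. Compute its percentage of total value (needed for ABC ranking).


Top item = 97907.0000
Total = 783377.6100
Percentage = 97907.0000 / 783377.6100 * 100 = 12.4981

12.4981%


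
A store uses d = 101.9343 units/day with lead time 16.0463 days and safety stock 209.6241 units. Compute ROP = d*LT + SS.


d*LT = 101.9343 * 16.0463 = 1635.6684
ROP = 1635.6684 + 209.6241 = 1845.2925

1845.2925 units


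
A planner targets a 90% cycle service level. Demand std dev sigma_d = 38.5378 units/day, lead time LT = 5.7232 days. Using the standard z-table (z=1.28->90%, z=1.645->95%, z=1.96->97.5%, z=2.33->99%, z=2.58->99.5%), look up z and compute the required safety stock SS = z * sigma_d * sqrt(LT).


From the table, SL = 90% corresponds to z = 1.28
sqrt(LT) = sqrt(5.7232) = 2.3923
SS = 1.28 * 38.5378 * 2.3923 = 118.0093

118.0093 units


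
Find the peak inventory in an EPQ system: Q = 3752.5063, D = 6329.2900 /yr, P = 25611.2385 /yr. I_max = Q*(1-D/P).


D/P = 0.2471
1 - D/P = 0.7529
I_max = 3752.5063 * 0.7529 = 2825.1517

2825.1517 units


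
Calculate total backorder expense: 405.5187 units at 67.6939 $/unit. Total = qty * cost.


Total = 405.5187 * 67.6939 = 27451.1423

27451.1423 $


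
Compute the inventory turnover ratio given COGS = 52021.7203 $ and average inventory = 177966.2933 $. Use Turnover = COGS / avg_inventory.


Turnover = 52021.7203 / 177966.2933 = 0.2923

0.2923


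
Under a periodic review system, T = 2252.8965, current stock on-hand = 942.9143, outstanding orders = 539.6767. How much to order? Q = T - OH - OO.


Inventory position = OH + OO = 942.9143 + 539.6767 = 1482.5910
Q = 2252.8965 - 1482.5910 = 770.3055

770.3055 units


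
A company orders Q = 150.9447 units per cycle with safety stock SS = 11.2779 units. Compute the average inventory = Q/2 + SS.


Q/2 = 75.4724
Avg = 75.4724 + 11.2779 = 86.7503

86.7503 units


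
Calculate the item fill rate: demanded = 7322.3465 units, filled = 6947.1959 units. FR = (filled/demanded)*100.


FR = 6947.1959 / 7322.3465 * 100 = 94.8766

94.8766%


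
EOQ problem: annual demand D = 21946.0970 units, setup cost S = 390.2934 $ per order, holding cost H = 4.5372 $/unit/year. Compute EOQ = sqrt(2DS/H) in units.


2*D*S = 2 * 21946.0970 * 390.2934 = 17130833.6297
2*D*S/H = 3775639.9607
EOQ = sqrt(3775639.9607) = 1943.1006

1943.1006 units


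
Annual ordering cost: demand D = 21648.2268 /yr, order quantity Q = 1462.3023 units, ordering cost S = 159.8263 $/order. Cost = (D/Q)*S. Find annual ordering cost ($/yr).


Number of orders = D/Q = 14.8042
Cost = 14.8042 * 159.8263 = 2366.1017

2366.1017 $/yr


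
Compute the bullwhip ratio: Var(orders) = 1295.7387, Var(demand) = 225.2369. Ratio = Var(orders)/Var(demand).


BW = 1295.7387 / 225.2369 = 5.7528

5.7528


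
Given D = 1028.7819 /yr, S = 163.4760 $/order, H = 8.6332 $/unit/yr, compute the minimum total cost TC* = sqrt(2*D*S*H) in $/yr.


2*D*S*H = 2903883.0064
TC* = sqrt(2903883.0064) = 1704.0783

1704.0783 $/yr


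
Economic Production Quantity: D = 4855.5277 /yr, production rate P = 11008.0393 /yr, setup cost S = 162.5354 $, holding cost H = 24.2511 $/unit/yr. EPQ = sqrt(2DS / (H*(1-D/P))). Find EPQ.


1 - D/P = 1 - 0.4411 = 0.5589
H*(1-D/P) = 13.5542
2DS = 1578390.2739
EPQ = sqrt(116450.2657) = 341.2481

341.2481 units


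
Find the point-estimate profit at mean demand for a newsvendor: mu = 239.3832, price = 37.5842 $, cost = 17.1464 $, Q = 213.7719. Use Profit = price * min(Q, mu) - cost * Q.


Sales at mu = min(213.7719, 239.3832) = 213.7719
Revenue = 37.5842 * 213.7719 = 8034.4458
Total cost = 17.1464 * 213.7719 = 3665.4185
Profit = 8034.4458 - 3665.4185 = 4369.0273

4369.0273 $


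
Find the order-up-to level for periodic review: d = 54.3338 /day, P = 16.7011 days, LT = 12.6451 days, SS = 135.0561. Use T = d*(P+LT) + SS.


P + LT = 29.3462
d*(P+LT) = 54.3338 * 29.3462 = 1594.4906
T = 1594.4906 + 135.0561 = 1729.5467

1729.5467 units


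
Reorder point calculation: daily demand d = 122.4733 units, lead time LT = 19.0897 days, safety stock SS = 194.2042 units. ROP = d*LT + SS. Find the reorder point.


d*LT = 122.4733 * 19.0897 = 2337.9786
ROP = 2337.9786 + 194.2042 = 2532.1828

2532.1828 units


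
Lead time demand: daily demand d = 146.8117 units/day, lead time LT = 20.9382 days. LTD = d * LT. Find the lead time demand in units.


LTD = 146.8117 * 20.9382 = 3073.9727

3073.9727 units


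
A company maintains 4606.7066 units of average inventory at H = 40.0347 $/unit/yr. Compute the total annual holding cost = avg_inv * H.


Cost = 4606.7066 * 40.0347 = 184428.1167

184428.1167 $/yr


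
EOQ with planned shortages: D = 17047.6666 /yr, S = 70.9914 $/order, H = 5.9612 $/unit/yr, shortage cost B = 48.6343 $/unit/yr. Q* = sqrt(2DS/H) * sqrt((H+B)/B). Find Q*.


sqrt(2DS/H) = 637.2113
sqrt((H+B)/B) = 1.0595
Q* = 637.2113 * 1.0595 = 675.1349

675.1349 units


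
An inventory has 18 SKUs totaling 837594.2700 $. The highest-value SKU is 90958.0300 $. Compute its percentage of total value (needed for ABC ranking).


Top item = 90958.0300
Total = 837594.2700
Percentage = 90958.0300 / 837594.2700 * 100 = 10.8594

10.8594%


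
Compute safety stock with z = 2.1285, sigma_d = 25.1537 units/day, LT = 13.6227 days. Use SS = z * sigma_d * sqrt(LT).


sqrt(LT) = sqrt(13.6227) = 3.6909
SS = 2.1285 * 25.1537 * 3.6909 = 197.6092

197.6092 units


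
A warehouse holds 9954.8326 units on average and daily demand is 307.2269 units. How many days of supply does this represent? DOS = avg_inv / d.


DOS = 9954.8326 / 307.2269 = 32.4022

32.4022 days


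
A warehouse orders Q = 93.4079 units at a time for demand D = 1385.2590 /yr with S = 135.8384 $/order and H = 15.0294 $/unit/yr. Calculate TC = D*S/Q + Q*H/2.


Ordering cost = D*S/Q = 2014.5123
Holding cost = Q*H/2 = 701.9323
TC = 2014.5123 + 701.9323 = 2716.4447

2716.4447 $/yr


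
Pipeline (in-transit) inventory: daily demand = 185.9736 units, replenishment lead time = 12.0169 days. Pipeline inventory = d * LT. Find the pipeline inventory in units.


Pipeline = 185.9736 * 12.0169 = 2234.8262

2234.8262 units


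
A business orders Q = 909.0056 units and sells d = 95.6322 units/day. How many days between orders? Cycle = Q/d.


Cycle = 909.0056 / 95.6322 = 9.5052

9.5052 days


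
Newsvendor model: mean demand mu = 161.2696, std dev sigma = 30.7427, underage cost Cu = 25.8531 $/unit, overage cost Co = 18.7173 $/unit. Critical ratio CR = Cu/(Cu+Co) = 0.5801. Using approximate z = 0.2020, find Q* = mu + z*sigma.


CR = Cu/(Cu+Co) = 25.8531/(25.8531+18.7173) = 0.5801
z = 0.2020
Q* = 161.2696 + 0.2020 * 30.7427 = 167.4796

167.4796 units


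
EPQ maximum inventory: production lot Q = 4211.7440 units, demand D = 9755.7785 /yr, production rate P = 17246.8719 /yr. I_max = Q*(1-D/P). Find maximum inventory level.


D/P = 0.5657
1 - D/P = 0.4343
I_max = 4211.7440 * 0.4343 = 1829.3501

1829.3501 units


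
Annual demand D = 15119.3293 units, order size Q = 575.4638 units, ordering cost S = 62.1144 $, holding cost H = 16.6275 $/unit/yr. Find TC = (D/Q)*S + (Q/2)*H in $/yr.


Ordering cost = D*S/Q = 1631.9499
Holding cost = Q*H/2 = 4784.2622
TC = 1631.9499 + 4784.2622 = 6416.2120

6416.2120 $/yr


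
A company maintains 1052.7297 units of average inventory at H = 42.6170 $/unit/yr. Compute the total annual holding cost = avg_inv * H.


Cost = 1052.7297 * 42.6170 = 44864.1816

44864.1816 $/yr


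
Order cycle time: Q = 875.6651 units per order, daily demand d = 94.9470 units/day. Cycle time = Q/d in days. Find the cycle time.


Cycle = 875.6651 / 94.9470 = 9.2227

9.2227 days


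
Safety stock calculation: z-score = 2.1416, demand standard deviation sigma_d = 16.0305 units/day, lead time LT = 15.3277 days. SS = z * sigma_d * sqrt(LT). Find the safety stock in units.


sqrt(LT) = sqrt(15.3277) = 3.9151
SS = 2.1416 * 16.0305 * 3.9151 = 134.4076

134.4076 units


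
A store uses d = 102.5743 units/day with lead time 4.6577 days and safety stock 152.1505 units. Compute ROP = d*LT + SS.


d*LT = 102.5743 * 4.6577 = 477.7603
ROP = 477.7603 + 152.1505 = 629.9108

629.9108 units


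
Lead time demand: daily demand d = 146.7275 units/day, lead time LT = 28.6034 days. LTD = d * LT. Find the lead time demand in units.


LTD = 146.7275 * 28.6034 = 4196.9054

4196.9054 units


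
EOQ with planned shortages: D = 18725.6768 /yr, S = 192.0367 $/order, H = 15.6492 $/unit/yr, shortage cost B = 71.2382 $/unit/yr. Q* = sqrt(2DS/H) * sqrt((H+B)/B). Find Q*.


sqrt(2DS/H) = 677.9221
sqrt((H+B)/B) = 1.1044
Q* = 677.9221 * 1.1044 = 748.6895

748.6895 units


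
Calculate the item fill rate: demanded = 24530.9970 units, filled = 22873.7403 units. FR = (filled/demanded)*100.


FR = 22873.7403 / 24530.9970 * 100 = 93.2442

93.2442%


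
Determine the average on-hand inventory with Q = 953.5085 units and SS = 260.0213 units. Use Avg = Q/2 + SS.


Q/2 = 476.7543
Avg = 476.7543 + 260.0213 = 736.7756

736.7756 units


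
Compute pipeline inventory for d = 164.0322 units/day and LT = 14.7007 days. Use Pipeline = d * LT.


Pipeline = 164.0322 * 14.7007 = 2411.3882

2411.3882 units


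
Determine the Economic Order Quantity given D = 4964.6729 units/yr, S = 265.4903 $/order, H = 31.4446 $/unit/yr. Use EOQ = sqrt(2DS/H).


2*D*S = 2 * 4964.6729 * 265.4903 = 2636144.9952
2*D*S/H = 83834.5851
EOQ = sqrt(83834.5851) = 289.5420

289.5420 units


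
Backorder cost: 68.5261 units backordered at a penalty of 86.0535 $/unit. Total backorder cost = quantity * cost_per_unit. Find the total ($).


Total = 68.5261 * 86.0535 = 5896.9107

5896.9107 $


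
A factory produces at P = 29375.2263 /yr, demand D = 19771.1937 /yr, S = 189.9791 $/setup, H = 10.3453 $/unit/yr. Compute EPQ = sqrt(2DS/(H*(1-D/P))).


1 - D/P = 1 - 0.6731 = 0.3269
H*(1-D/P) = 3.3823
2DS = 7512227.1701
EPQ = sqrt(2221023.8330) = 1490.3100

1490.3100 units


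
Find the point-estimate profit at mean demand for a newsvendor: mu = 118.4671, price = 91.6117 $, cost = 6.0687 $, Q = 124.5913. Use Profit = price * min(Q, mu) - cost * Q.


Sales at mu = min(124.5913, 118.4671) = 118.4671
Revenue = 91.6117 * 118.4671 = 10852.9724
Total cost = 6.0687 * 124.5913 = 756.1072
Profit = 10852.9724 - 756.1072 = 10096.8652

10096.8652 $


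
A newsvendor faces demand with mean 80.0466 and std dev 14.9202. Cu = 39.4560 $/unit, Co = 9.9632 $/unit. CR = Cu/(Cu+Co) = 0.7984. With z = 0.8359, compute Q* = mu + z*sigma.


CR = Cu/(Cu+Co) = 39.4560/(39.4560+9.9632) = 0.7984
z = 0.8359
Q* = 80.0466 + 0.8359 * 14.9202 = 92.5184

92.5184 units


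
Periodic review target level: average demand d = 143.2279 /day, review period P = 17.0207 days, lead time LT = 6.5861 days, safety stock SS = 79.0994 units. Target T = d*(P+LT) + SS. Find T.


P + LT = 23.6068
d*(P+LT) = 143.2279 * 23.6068 = 3381.1524
T = 3381.1524 + 79.0994 = 3460.2518

3460.2518 units


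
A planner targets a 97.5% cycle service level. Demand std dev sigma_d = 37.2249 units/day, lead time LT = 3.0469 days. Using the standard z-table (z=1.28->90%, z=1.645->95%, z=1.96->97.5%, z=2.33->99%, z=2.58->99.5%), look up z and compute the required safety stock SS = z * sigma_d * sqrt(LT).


From the table, SL = 97.5% corresponds to z = 1.96
sqrt(LT) = sqrt(3.0469) = 1.7455
SS = 1.96 * 37.2249 * 1.7455 = 127.3558

127.3558 units


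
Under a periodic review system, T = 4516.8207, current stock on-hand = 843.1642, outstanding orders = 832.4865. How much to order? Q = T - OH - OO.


Inventory position = OH + OO = 843.1642 + 832.4865 = 1675.6507
Q = 4516.8207 - 1675.6507 = 2841.1700

2841.1700 units


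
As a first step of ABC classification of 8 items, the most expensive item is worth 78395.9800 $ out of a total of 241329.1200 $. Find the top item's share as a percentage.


Top item = 78395.9800
Total = 241329.1200
Percentage = 78395.9800 / 241329.1200 * 100 = 32.4851

32.4851%


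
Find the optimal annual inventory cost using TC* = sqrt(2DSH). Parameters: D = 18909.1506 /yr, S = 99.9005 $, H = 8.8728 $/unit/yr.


2*D*S*H = 33522034.6436
TC* = sqrt(33522034.6436) = 5789.8216

5789.8216 $/yr


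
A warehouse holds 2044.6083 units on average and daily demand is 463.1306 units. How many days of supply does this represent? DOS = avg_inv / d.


DOS = 2044.6083 / 463.1306 = 4.4148

4.4148 days


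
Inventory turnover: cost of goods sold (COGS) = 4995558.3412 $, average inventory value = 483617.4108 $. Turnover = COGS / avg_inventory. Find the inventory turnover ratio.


Turnover = 4995558.3412 / 483617.4108 = 10.3296

10.3296


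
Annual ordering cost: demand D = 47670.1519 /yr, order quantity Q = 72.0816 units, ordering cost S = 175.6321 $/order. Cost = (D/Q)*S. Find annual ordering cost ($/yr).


Number of orders = D/Q = 661.3359
Cost = 661.3359 * 175.6321 = 116151.8180

116151.8180 $/yr


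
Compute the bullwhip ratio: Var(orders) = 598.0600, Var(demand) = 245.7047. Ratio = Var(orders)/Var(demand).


BW = 598.0600 / 245.7047 = 2.4341

2.4341


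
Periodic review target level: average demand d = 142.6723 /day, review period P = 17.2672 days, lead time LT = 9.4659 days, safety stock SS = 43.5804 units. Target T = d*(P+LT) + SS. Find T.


P + LT = 26.7331
d*(P+LT) = 142.6723 * 26.7331 = 3814.0729
T = 3814.0729 + 43.5804 = 3857.6533

3857.6533 units


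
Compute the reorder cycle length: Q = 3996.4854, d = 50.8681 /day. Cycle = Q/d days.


Cycle = 3996.4854 / 50.8681 = 78.5657

78.5657 days


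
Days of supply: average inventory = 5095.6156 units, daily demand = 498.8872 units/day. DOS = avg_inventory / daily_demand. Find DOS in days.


DOS = 5095.6156 / 498.8872 = 10.2140

10.2140 days


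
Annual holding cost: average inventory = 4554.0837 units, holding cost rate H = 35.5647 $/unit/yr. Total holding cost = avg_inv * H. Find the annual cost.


Cost = 4554.0837 * 35.5647 = 161964.6206

161964.6206 $/yr


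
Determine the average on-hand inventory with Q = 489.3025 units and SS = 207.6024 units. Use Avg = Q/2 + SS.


Q/2 = 244.6513
Avg = 244.6513 + 207.6024 = 452.2536

452.2536 units


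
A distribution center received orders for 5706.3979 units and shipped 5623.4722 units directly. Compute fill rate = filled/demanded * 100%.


FR = 5623.4722 / 5706.3979 * 100 = 98.5468

98.5468%


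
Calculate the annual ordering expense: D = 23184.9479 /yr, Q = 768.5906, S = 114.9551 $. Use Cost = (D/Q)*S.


Number of orders = D/Q = 30.1655
Cost = 30.1655 * 114.9551 = 3467.6823

3467.6823 $/yr


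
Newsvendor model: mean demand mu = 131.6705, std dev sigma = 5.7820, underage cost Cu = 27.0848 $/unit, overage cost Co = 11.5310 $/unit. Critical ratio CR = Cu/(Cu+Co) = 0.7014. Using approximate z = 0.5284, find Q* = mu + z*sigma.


CR = Cu/(Cu+Co) = 27.0848/(27.0848+11.5310) = 0.7014
z = 0.5284
Q* = 131.6705 + 0.5284 * 5.7820 = 134.7257

134.7257 units


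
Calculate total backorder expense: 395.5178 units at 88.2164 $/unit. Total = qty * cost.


Total = 395.5178 * 88.2164 = 34891.1565

34891.1565 $


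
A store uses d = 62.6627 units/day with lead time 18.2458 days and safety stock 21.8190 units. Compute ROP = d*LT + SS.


d*LT = 62.6627 * 18.2458 = 1143.3311
ROP = 1143.3311 + 21.8190 = 1165.1501

1165.1501 units


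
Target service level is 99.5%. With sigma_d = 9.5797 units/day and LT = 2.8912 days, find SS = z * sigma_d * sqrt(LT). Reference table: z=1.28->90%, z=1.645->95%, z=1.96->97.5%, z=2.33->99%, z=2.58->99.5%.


From the table, SL = 99.5% corresponds to z = 2.58
sqrt(LT) = sqrt(2.8912) = 1.7004
SS = 2.58 * 9.5797 * 1.7004 = 42.0253

42.0253 units


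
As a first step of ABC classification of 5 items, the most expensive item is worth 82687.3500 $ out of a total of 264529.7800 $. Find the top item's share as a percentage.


Top item = 82687.3500
Total = 264529.7800
Percentage = 82687.3500 / 264529.7800 * 100 = 31.2582

31.2582%


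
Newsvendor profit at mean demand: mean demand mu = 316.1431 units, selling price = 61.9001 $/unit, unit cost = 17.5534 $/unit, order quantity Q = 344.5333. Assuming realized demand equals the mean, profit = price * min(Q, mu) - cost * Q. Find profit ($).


Sales at mu = min(344.5333, 316.1431) = 316.1431
Revenue = 61.9001 * 316.1431 = 19569.2895
Total cost = 17.5534 * 344.5333 = 6047.7308
Profit = 19569.2895 - 6047.7308 = 13521.5587

13521.5587 $


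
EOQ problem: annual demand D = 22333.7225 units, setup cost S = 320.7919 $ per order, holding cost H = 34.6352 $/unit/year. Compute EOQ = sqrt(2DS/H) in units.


2*D*S = 2 * 22333.7225 * 320.7919 = 14328954.5497
2*D*S/H = 413710.7495
EOQ = sqrt(413710.7495) = 643.2035

643.2035 units


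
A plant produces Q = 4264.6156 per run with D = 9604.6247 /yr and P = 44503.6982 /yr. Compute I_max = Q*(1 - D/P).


D/P = 0.2158
1 - D/P = 0.7842
I_max = 4264.6156 * 0.7842 = 3344.2419

3344.2419 units


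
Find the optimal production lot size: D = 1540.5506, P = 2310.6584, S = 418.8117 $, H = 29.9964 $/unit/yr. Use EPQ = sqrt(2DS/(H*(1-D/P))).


1 - D/P = 1 - 0.6667 = 0.3333
H*(1-D/P) = 9.9974
2DS = 1290401.2314
EPQ = sqrt(129074.3231) = 359.2692

359.2692 units


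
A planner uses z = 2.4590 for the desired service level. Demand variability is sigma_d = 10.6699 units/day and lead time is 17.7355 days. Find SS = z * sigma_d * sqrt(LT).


sqrt(LT) = sqrt(17.7355) = 4.2114
SS = 2.4590 * 10.6699 * 4.2114 = 110.4945

110.4945 units


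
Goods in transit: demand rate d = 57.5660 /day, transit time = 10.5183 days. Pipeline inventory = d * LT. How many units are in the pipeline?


Pipeline = 57.5660 * 10.5183 = 605.4965

605.4965 units


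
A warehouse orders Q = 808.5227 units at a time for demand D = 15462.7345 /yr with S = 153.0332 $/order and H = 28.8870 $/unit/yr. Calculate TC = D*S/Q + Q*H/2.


Ordering cost = D*S/Q = 2926.7103
Holding cost = Q*H/2 = 11677.8976
TC = 2926.7103 + 11677.8976 = 14604.6080

14604.6080 $/yr


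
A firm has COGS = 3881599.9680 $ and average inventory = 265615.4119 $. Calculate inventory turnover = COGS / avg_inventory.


Turnover = 3881599.9680 / 265615.4119 = 14.6136

14.6136


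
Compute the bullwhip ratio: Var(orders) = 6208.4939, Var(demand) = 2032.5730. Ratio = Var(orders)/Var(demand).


BW = 6208.4939 / 2032.5730 = 3.0545

3.0545


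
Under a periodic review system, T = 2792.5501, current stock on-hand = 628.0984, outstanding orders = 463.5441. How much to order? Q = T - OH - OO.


Inventory position = OH + OO = 628.0984 + 463.5441 = 1091.6425
Q = 2792.5501 - 1091.6425 = 1700.9076

1700.9076 units


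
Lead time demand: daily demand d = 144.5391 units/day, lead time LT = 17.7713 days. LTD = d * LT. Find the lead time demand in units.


LTD = 144.5391 * 17.7713 = 2568.6477

2568.6477 units


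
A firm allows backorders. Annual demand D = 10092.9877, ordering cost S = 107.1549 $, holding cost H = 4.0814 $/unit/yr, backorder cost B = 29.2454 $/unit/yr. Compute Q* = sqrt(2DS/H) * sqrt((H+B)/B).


sqrt(2DS/H) = 727.9915
sqrt((H+B)/B) = 1.0675
Q* = 727.9915 * 1.0675 = 777.1312

777.1312 units


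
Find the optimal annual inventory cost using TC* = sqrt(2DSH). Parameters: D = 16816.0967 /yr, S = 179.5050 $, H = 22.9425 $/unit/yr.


2*D*S*H = 138507242.2088
TC* = sqrt(138507242.2088) = 11768.9100

11768.9100 $/yr


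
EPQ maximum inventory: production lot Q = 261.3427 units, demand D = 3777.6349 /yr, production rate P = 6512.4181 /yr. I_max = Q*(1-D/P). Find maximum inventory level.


D/P = 0.5801
1 - D/P = 0.4199
I_max = 261.3427 * 0.4199 = 109.7466

109.7466 units


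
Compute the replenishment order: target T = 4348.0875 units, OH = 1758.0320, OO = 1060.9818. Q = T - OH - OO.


Inventory position = OH + OO = 1758.0320 + 1060.9818 = 2819.0138
Q = 4348.0875 - 2819.0138 = 1529.0737

1529.0737 units


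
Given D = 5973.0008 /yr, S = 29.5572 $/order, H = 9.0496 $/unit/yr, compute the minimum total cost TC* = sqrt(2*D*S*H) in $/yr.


2*D*S*H = 3195326.5082
TC* = sqrt(3195326.5082) = 1787.5476

1787.5476 $/yr


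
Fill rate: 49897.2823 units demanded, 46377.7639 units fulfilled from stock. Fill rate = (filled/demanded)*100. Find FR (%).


FR = 46377.7639 / 49897.2823 * 100 = 92.9465

92.9465%


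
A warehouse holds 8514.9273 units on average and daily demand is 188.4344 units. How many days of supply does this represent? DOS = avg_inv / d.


DOS = 8514.9273 / 188.4344 = 45.1878

45.1878 days


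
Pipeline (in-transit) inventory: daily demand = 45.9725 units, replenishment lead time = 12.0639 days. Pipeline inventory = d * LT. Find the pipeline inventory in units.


Pipeline = 45.9725 * 12.0639 = 554.6076

554.6076 units


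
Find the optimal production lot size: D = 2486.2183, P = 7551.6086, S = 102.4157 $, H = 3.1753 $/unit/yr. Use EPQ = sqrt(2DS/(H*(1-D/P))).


1 - D/P = 1 - 0.3292 = 0.6708
H*(1-D/P) = 2.1299
2DS = 509255.5751
EPQ = sqrt(239098.9048) = 488.9774

488.9774 units


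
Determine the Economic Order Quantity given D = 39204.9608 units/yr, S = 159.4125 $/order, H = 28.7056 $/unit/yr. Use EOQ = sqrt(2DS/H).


2*D*S = 2 * 39204.9608 * 159.4125 = 12499521.6271
2*D*S/H = 435438.4380
EOQ = sqrt(435438.4380) = 659.8776

659.8776 units


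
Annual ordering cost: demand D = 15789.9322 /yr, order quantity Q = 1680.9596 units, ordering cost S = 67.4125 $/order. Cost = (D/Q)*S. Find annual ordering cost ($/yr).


Number of orders = D/Q = 9.3934
Cost = 9.3934 * 67.4125 = 633.2328

633.2328 $/yr


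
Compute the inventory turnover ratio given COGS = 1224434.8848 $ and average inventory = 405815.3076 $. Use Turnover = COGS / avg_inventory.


Turnover = 1224434.8848 / 405815.3076 = 3.0172

3.0172


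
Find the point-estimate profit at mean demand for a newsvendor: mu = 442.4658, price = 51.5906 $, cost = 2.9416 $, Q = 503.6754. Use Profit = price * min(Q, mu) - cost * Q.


Sales at mu = min(503.6754, 442.4658) = 442.4658
Revenue = 51.5906 * 442.4658 = 22827.0761
Total cost = 2.9416 * 503.6754 = 1481.6116
Profit = 22827.0761 - 1481.6116 = 21345.4645

21345.4645 $


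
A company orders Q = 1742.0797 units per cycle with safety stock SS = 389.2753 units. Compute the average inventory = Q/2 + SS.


Q/2 = 871.0399
Avg = 871.0399 + 389.2753 = 1260.3151

1260.3151 units


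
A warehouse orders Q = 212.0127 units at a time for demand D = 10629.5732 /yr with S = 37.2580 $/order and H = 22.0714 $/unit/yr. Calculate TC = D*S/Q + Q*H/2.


Ordering cost = D*S/Q = 1867.9854
Holding cost = Q*H/2 = 2339.7086
TC = 1867.9854 + 2339.7086 = 4207.6940

4207.6940 $/yr


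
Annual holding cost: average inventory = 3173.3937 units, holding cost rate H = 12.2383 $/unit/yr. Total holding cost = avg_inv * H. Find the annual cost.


Cost = 3173.3937 * 12.2383 = 38836.9441

38836.9441 $/yr


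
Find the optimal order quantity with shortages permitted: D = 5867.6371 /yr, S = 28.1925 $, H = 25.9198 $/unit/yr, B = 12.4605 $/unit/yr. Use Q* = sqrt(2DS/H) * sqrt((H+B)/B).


sqrt(2DS/H) = 112.9790
sqrt((H+B)/B) = 1.7550
Q* = 112.9790 * 1.7550 = 198.2823

198.2823 units


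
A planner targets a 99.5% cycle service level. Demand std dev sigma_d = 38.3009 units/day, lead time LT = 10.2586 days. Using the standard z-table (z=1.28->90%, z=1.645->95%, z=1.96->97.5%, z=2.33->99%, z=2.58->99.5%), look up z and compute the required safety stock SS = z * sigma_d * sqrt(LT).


From the table, SL = 99.5% corresponds to z = 2.58
sqrt(LT) = sqrt(10.2586) = 3.2029
SS = 2.58 * 38.3009 * 3.2029 = 316.4993

316.4993 units


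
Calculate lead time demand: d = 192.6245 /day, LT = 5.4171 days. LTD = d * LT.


LTD = 192.6245 * 5.4171 = 1043.4662

1043.4662 units


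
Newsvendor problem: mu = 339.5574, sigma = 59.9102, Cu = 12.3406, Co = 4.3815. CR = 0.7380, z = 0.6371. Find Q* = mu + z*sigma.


CR = Cu/(Cu+Co) = 12.3406/(12.3406+4.3815) = 0.7380
z = 0.6371
Q* = 339.5574 + 0.6371 * 59.9102 = 377.7262

377.7262 units


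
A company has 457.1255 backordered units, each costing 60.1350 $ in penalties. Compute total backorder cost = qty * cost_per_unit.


Total = 457.1255 * 60.1350 = 27489.2419

27489.2419 $


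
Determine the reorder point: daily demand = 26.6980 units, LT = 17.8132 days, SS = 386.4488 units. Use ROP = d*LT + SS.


d*LT = 26.6980 * 17.8132 = 475.5768
ROP = 475.5768 + 386.4488 = 862.0256

862.0256 units


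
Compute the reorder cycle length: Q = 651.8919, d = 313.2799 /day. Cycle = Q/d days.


Cycle = 651.8919 / 313.2799 = 2.0809

2.0809 days


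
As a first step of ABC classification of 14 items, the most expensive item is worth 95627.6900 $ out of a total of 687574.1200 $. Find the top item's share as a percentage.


Top item = 95627.6900
Total = 687574.1200
Percentage = 95627.6900 / 687574.1200 * 100 = 13.9080

13.9080%


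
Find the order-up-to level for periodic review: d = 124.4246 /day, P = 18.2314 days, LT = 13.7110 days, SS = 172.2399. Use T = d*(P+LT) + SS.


P + LT = 31.9424
d*(P+LT) = 124.4246 * 31.9424 = 3974.4203
T = 3974.4203 + 172.2399 = 4146.6602

4146.6602 units


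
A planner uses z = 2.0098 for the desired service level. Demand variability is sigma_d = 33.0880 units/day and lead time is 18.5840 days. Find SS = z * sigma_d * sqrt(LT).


sqrt(LT) = sqrt(18.5840) = 4.3109
SS = 2.0098 * 33.0880 * 4.3109 = 286.6771

286.6771 units


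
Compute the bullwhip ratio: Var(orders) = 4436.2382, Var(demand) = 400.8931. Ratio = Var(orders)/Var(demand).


BW = 4436.2382 / 400.8931 = 11.0659

11.0659


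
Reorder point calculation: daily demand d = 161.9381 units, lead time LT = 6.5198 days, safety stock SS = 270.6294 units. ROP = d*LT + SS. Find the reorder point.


d*LT = 161.9381 * 6.5198 = 1055.8040
ROP = 1055.8040 + 270.6294 = 1326.4334

1326.4334 units


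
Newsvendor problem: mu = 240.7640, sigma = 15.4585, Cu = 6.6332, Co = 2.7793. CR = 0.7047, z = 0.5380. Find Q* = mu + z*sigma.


CR = Cu/(Cu+Co) = 6.6332/(6.6332+2.7793) = 0.7047
z = 0.5380
Q* = 240.7640 + 0.5380 * 15.4585 = 249.0807

249.0807 units


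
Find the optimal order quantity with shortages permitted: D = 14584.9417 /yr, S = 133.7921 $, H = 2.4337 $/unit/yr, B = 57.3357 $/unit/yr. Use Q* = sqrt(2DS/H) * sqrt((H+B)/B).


sqrt(2DS/H) = 1266.3363
sqrt((H+B)/B) = 1.0210
Q* = 1266.3363 * 1.0210 = 1292.9328

1292.9328 units


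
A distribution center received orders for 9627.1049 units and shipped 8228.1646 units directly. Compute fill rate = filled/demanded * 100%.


FR = 8228.1646 / 9627.1049 * 100 = 85.4687

85.4687%


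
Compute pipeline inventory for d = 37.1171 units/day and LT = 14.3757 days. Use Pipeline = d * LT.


Pipeline = 37.1171 * 14.3757 = 533.5843

533.5843 units


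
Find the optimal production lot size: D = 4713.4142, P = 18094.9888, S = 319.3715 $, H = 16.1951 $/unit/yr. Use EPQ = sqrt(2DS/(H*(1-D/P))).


1 - D/P = 1 - 0.2605 = 0.7395
H*(1-D/P) = 11.9766
2DS = 3010660.3264
EPQ = sqrt(251379.1334) = 501.3772

501.3772 units


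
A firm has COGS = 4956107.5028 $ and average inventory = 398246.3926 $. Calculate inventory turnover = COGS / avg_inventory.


Turnover = 4956107.5028 / 398246.3926 = 12.4448

12.4448


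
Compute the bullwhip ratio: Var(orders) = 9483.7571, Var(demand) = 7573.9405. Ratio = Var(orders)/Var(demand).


BW = 9483.7571 / 7573.9405 = 1.2522

1.2522


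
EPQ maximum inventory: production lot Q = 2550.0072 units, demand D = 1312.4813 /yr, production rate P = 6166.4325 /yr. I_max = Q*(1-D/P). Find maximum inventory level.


D/P = 0.2128
1 - D/P = 0.7872
I_max = 2550.0072 * 0.7872 = 2007.2563

2007.2563 units


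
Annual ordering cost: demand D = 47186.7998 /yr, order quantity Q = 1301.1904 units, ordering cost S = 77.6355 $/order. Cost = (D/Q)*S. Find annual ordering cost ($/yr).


Number of orders = D/Q = 36.2643
Cost = 36.2643 * 77.6355 = 2815.3995

2815.3995 $/yr


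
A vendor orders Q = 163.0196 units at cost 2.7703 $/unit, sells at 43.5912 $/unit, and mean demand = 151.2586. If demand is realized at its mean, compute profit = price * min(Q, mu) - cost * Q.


Sales at mu = min(163.0196, 151.2586) = 151.2586
Revenue = 43.5912 * 151.2586 = 6593.5439
Total cost = 2.7703 * 163.0196 = 451.6132
Profit = 6593.5439 - 451.6132 = 6141.9307

6141.9307 $


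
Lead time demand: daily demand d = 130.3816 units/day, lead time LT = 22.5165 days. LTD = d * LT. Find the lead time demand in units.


LTD = 130.3816 * 22.5165 = 2935.7373

2935.7373 units


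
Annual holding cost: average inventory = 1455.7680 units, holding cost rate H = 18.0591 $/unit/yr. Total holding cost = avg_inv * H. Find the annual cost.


Cost = 1455.7680 * 18.0591 = 26289.8599

26289.8599 $/yr


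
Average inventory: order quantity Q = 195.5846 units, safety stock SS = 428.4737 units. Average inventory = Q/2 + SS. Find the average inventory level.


Q/2 = 97.7923
Avg = 97.7923 + 428.4737 = 526.2660

526.2660 units


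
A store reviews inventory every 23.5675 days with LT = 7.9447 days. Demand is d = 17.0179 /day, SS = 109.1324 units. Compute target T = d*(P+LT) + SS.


P + LT = 31.5122
d*(P+LT) = 17.0179 * 31.5122 = 536.2715
T = 536.2715 + 109.1324 = 645.4039

645.4039 units


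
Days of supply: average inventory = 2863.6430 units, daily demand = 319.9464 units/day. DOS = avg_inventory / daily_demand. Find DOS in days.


DOS = 2863.6430 / 319.9464 = 8.9504

8.9504 days


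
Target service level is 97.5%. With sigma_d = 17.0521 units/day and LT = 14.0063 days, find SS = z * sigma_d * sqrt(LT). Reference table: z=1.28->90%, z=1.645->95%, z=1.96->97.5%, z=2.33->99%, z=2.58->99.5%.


From the table, SL = 97.5% corresponds to z = 1.96
sqrt(LT) = sqrt(14.0063) = 3.7425
SS = 1.96 * 17.0521 * 3.7425 = 125.0822

125.0822 units


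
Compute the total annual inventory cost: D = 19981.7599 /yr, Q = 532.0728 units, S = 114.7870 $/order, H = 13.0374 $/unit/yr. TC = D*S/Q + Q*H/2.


Ordering cost = D*S/Q = 4310.7753
Holding cost = Q*H/2 = 3468.4230
TC = 4310.7753 + 3468.4230 = 7779.1982

7779.1982 $/yr


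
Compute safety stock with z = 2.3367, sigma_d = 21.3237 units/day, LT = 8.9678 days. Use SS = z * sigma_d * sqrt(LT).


sqrt(LT) = sqrt(8.9678) = 2.9946
SS = 2.3367 * 21.3237 * 2.9946 = 149.2136

149.2136 units


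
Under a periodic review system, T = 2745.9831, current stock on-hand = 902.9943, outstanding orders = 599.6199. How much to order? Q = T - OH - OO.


Inventory position = OH + OO = 902.9943 + 599.6199 = 1502.6142
Q = 2745.9831 - 1502.6142 = 1243.3689

1243.3689 units


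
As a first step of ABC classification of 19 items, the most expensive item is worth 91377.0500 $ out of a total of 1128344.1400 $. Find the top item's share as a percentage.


Top item = 91377.0500
Total = 1128344.1400
Percentage = 91377.0500 / 1128344.1400 * 100 = 8.0983

8.0983%


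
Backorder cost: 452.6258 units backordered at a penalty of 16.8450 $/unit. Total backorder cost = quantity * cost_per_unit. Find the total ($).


Total = 452.6258 * 16.8450 = 7624.4816

7624.4816 $


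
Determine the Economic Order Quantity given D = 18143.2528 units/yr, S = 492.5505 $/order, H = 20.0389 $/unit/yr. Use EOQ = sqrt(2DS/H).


2*D*S = 2 * 18143.2528 * 492.5505 = 17872936.4765
2*D*S/H = 891912.0549
EOQ = sqrt(891912.0549) = 944.4110

944.4110 units


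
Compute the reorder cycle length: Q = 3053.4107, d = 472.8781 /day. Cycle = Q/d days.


Cycle = 3053.4107 / 472.8781 = 6.4571

6.4571 days


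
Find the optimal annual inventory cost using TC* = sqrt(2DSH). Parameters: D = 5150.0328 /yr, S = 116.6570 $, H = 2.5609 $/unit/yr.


2*D*S*H = 3077112.7842
TC* = sqrt(3077112.7842) = 1754.1701

1754.1701 $/yr


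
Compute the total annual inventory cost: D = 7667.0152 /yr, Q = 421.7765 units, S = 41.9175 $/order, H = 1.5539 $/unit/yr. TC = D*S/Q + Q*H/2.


Ordering cost = D*S/Q = 761.9725
Holding cost = Q*H/2 = 327.6993
TC = 761.9725 + 327.6993 = 1089.6718

1089.6718 $/yr


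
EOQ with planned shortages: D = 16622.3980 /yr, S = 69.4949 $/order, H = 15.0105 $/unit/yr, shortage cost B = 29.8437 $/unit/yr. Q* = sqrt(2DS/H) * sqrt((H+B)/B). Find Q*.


sqrt(2DS/H) = 392.3202
sqrt((H+B)/B) = 1.2260
Q* = 392.3202 * 1.2260 = 480.9677

480.9677 units
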